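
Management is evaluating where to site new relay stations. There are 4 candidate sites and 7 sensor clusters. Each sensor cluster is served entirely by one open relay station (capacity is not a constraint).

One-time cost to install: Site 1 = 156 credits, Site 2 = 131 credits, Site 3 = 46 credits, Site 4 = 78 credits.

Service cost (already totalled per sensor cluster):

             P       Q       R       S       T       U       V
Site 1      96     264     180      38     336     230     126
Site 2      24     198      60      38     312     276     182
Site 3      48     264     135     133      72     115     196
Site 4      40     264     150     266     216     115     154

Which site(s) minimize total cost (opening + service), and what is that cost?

Open Site 2 and Site 3; minimum total cost 866.

For any fixed open set, each sensor cluster goes to its cheapest open site; total = fixed + service.
{Site 2, Site 3}: P→Site 2 24, Q→Site 2 198, R→Site 2 60, S→Site 2 38, T→Site 3 72, U→Site 3 115, V→Site 2 182. Service 689; fixed 177; total 866.
{Site 2, Site 3, Site 4}: P→Site 2 24, Q→Site 2 198, R→Site 2 60, S→Site 2 38, T→Site 3 72, U→Site 3 115, V→Site 4 154. Service 661; fixed 255; total 916.
{Site 1, Site 2, Site 3}: P→Site 2 24, Q→Site 2 198, R→Site 2 60, S→Site 1 38, T→Site 3 72, U→Site 3 115, V→Site 1 126. Service 633; fixed 333; total 966.
{Site 1, Site 2, Site 3, Site 4}: service 633 + fixed 411 = 1044
No other subset beats 866.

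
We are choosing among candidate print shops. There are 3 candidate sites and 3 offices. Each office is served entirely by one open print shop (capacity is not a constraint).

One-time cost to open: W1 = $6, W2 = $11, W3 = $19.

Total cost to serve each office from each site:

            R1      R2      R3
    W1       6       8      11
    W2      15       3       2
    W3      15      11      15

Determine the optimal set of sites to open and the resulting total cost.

Open W1 and W2; minimum total cost 28.

For any fixed open set, each office goes to its cheapest open site; total = fixed + service.
{W1, W2}: R1→W1 6, R2→W2 3, R3→W2 2. Service 11; fixed 17; total 28.
{W1}: service 25 + fixed 6 = 31
{W2}: service 20 + fixed 11 = 31
{W1, W2, W3}: service 11 + fixed 36 = 47
No other subset beats 28.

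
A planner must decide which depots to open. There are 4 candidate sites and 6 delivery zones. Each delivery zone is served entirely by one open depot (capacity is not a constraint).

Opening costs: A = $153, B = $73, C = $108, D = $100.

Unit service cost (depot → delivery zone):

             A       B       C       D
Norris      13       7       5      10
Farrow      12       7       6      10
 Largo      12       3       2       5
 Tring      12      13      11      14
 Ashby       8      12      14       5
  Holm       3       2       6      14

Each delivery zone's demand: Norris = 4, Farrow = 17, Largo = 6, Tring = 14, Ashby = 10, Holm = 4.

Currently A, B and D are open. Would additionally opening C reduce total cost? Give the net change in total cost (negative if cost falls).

Current service cost with {A, B, D}: 391.
Adding C: each delivery zone re-picks its cheapest; new service cost 346, saving 45.
Extra fixed cost: 108. Net change = 108 − 45 = 63.
(Totals: 717 → 780.)

No — net change +63 (cost rises by 63).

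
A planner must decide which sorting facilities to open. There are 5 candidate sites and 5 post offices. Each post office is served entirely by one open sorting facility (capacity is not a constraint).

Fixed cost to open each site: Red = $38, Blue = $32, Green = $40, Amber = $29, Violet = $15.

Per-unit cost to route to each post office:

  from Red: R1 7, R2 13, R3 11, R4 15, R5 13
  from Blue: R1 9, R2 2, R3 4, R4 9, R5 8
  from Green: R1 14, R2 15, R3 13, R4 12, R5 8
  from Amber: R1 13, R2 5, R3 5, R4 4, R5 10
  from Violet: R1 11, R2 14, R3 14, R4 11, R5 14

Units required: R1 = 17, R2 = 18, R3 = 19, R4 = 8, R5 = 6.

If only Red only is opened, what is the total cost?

Each post office is assigned to its cheapest site among the open ones.
{Red}: R1→Red 7·17=119, R2→Red 13·18=234, R3→Red 11·19=209, R4→Red 15·8=120, R5→Red 13·6=78. Service 760; fixed 38; total 798.

Total cost: 798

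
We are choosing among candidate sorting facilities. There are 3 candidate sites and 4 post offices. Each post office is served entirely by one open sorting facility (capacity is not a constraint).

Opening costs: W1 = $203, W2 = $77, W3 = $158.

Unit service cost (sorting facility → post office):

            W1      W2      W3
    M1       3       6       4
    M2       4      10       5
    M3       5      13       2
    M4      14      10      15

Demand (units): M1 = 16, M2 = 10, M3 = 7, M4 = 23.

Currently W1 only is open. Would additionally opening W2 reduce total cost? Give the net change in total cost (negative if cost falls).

Current service cost with {W1}: 445.
Adding W2: each post office re-picks its cheapest; new service cost 353, saving 92.
Extra fixed cost: 77. Net change = 77 − 92 = -15.
(Totals: 648 → 633.)

Yes — net change −15 (cost falls by 15).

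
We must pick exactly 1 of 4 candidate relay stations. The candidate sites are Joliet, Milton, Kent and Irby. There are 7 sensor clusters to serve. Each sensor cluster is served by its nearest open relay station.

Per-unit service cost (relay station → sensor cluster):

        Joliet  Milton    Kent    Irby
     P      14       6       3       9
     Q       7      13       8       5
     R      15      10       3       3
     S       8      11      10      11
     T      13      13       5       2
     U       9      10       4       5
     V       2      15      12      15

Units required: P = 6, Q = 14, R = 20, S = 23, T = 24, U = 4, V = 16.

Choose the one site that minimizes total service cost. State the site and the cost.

With exactly 1 open, each sensor cluster uses its cheapest among the chosen.
{Irby}: P→Irby 9·6=54, Q→Irby 5·14=70, R→Irby 3·20=60, S→Irby 11·23=253, T→Irby 2·24=48, U→Irby 5·4=20, V→Irby 15·16=240. Service cost 745.
{Kent}: service cost 748
{Joliet}: service cost 1046
Among all 4 size-1 choices, {Irby} is lowest.

Choose Irby only; total service cost 745.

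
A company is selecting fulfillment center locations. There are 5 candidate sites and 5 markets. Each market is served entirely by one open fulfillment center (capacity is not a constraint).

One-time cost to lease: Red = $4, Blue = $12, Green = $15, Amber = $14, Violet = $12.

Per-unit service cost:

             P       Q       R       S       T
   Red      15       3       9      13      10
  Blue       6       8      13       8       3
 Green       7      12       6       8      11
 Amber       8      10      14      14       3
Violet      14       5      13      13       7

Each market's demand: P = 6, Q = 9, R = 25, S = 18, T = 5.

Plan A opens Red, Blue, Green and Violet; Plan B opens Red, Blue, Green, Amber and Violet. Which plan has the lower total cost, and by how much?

Plan A is cheaper by 14.

Plan A: {Red, Blue, Green, Violet}: P→Blue 6·6=36, Q→Red 3·9=27, R→Green 6·25=150, S→Blue 8·18=144, T→Blue 3·5=15. Service 372; fixed 43; total 415.
Plan B: {Red, Blue, Green, Amber, Violet}: P→Blue 6·6=36, Q→Red 3·9=27, R→Green 6·25=150, S→Blue 8·18=144, T→Blue 3·5=15. Service 372; fixed 57; total 429.
Difference: |415 − 429| = 14.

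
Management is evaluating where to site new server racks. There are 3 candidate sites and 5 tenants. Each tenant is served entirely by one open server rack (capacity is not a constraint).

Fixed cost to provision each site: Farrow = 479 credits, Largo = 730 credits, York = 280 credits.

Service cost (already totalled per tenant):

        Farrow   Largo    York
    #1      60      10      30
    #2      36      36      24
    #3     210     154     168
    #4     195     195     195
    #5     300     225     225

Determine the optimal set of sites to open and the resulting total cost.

Open York only; minimum total cost 922.

For any fixed open set, each tenant goes to its cheapest open site; total = fixed + service.
{York}: #1→York 30, #2→York 24, #3→York 168, #4→York 195, #5→York 225. Service 642; fixed 280; total 922.
{Farrow}: service 801 + fixed 479 = 1280
{Largo}: #1→Largo 10, #2→Largo 36, #3→Largo 154, #4→Largo 195, #5→Largo 225. Service 620; fixed 730; total 1350.
{Farrow, Largo, York}: service 608 + fixed 1489 = 2097
(All 7 nonempty subsets were checked; York only is lowest.)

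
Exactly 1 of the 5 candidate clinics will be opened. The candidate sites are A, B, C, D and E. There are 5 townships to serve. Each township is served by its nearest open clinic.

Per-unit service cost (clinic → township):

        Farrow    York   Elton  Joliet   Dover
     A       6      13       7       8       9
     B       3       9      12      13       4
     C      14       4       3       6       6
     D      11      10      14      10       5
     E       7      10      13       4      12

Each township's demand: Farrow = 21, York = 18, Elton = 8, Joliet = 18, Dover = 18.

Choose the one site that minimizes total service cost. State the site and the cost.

With exactly 1 open, each township uses its cheapest among the chosen.
{C}: Farrow→C 14·21=294, York→C 4·18=72, Elton→C 3·8=24, Joliet→C 6·18=108, Dover→C 6·18=108. Service cost 606.
{B}: service cost 627
{E}: service cost 719
Among all 5 size-1 choices, {C} is lowest.

Choose C only; total service cost 606.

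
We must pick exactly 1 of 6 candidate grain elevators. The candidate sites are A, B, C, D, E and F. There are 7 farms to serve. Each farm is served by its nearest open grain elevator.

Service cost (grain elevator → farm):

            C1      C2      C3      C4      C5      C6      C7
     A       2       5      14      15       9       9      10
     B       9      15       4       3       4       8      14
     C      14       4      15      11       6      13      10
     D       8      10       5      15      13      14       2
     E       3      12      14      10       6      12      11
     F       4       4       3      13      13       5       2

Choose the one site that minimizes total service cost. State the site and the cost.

With exactly 1 open, each farm uses its cheapest among the chosen.
{F}: C1→F 4, C2→F 4, C3→F 3, C4→F 13, C5→F 13, C6→F 5, C7→F 2. Service cost 44.
{B}: service cost 57
{A}: service cost 64
Among all 6 size-1 choices, {F} is lowest.

Choose F only; total service cost 44.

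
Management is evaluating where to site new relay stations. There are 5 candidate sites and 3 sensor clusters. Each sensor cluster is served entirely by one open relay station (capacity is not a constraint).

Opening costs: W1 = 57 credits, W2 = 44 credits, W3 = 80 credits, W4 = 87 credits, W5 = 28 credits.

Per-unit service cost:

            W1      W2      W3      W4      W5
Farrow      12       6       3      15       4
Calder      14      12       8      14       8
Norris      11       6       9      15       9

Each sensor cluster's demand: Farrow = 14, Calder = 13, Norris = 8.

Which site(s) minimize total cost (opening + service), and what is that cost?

Open W5 only; minimum total cost 260.

For any fixed open set, each sensor cluster goes to its cheapest open site; total = fixed + service.
{W5}: Farrow→W5 4·14=56, Calder→W5 8·13=104, Norris→W5 9·8=72. Service 232; fixed 28; total 260.
{W2, W5}: service 208 + fixed 72 = 280
{W3}: service 218 + fixed 80 = 298
{W1, W2, W3, W4, W5}: service 194 + fixed 296 = 490
No other subset beats 260.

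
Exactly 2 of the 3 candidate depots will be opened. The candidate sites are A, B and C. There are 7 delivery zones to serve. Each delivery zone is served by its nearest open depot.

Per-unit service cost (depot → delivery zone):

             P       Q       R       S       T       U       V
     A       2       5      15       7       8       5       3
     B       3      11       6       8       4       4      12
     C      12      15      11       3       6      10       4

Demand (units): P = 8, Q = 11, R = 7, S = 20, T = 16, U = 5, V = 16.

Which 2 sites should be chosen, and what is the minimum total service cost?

Choose A and C; total service cost 377.

With exactly 2 open, each delivery zone uses its cheapest among the chosen.
{A, C}: P→A 2·8=16, Q→A 5·11=55, R→C 11·7=77, S→C 3·20=60, T→C 6·16=96, U→A 5·5=25, V→A 3·16=48. Service cost 377.
{A, B}: service cost 385
{B, C}: service cost 395
Among all 3 size-2 choices, {A, C} is lowest.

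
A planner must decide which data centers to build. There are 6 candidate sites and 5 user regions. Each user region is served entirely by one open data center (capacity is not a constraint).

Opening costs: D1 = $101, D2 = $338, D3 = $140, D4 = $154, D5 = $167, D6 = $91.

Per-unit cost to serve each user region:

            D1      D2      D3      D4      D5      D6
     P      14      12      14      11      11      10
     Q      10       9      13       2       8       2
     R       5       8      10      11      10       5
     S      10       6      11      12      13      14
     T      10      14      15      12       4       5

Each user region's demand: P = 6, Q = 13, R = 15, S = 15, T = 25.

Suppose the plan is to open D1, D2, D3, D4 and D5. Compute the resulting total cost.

Total cost: 1257

Each user region is assigned to its cheapest site among the open ones.
{D1, D2, D3, D4, D5}: P→D4 11·6=66, Q→D4 2·13=26, R→D1 5·15=75, S→D2 6·15=90, T→D5 4·25=100. Service 357; fixed 900; total 1257.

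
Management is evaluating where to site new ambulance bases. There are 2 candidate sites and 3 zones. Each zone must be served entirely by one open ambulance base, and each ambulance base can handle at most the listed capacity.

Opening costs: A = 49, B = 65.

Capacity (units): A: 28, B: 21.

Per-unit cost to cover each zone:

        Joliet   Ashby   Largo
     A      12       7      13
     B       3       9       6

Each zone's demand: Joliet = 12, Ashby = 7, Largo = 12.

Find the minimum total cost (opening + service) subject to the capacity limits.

Open {A, B}: Joliet→B 3·12=36, Ashby→A 7·7=49, Largo→A 13·12=156.
Loads: A carries 19/28, B carries 12/21. Service 241; fixed 114; total 355.
Next best feasible plan costs 369.

Minimum total cost: 355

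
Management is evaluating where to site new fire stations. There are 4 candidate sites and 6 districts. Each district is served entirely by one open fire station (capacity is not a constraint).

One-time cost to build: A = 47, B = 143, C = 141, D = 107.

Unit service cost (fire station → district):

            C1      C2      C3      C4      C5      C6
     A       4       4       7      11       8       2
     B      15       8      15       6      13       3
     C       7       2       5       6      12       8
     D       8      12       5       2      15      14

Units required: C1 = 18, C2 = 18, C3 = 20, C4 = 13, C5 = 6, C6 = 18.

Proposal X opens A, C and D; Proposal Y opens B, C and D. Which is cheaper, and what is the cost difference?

Proposal X is cheaper by 192.

Proposal X: {A, C, D}: C1→A 4·18=72, C2→C 2·18=36, C3→C 5·20=100, C4→D 2·13=26, C5→A 8·6=48, C6→A 2·18=36. Service 318; fixed 295; total 613.
Proposal Y: {B, C, D}: C1→C 7·18=126, C2→C 2·18=36, C3→C 5·20=100, C4→D 2·13=26, C5→C 12·6=72, C6→B 3·18=54. Service 414; fixed 391; total 805.
Difference: |613 − 805| = 192.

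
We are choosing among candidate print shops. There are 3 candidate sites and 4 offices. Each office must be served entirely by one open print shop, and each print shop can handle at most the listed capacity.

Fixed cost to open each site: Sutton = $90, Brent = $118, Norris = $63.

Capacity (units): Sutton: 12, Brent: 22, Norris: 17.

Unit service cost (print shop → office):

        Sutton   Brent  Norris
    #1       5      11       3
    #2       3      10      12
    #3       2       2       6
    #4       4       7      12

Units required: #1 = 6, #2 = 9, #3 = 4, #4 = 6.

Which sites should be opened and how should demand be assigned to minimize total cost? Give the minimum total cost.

Minimum total cost: 294

Open {Sutton, Norris}: #1→Norris 3·6=18, #2→Sutton 3·9=27, #3→Norris 6·4=24, #4→Norris 12·6=72.
Loads: Sutton carries 9/12, Norris carries 16/17. Service 141; fixed 153; total 294.
Next best feasible plan costs 311.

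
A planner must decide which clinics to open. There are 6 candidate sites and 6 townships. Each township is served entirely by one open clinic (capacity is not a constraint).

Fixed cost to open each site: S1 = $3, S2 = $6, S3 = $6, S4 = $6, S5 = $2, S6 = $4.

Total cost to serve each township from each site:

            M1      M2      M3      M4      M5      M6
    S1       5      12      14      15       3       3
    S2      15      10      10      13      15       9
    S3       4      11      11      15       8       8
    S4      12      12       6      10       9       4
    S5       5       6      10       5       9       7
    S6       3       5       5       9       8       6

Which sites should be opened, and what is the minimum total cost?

Open S1, S5 and S6; minimum total cost 33.

For any fixed open set, each township goes to its cheapest open site; total = fixed + service.
{S1, S5, S6}: M1→S6 3, M2→S6 5, M3→S6 5, M4→S5 5, M5→S1 3, M6→S1 3. Service 24; fixed 9; total 33.
{S1, S6}: M1→S6 3, M2→S6 5, M3→S6 5, M4→S6 9, M5→S1 3, M6→S1 3. Service 28; fixed 7; total 35.
{S1, S5}: service 32 + fixed 5 = 37
{S1, S2, S3, S4, S5, S6}: M1→S6 3, M2→S6 5, M3→S6 5, M4→S5 5, M5→S1 3, M6→S1 3. Service 24; fixed 27; total 51.
No other subset beats 33.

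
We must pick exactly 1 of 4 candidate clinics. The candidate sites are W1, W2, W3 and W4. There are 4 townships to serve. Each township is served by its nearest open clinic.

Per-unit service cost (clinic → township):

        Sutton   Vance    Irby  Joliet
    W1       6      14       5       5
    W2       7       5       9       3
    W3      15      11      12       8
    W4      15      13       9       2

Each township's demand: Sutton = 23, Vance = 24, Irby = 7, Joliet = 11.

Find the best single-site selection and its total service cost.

Choose W2 only; total service cost 377.

With exactly 1 open, each township uses its cheapest among the chosen.
{W2}: Sutton→W2 7·23=161, Vance→W2 5·24=120, Irby→W2 9·7=63, Joliet→W2 3·11=33. Service cost 377.
{W1}: service cost 564
{W4}: service cost 742
Among all 4 size-1 choices, {W2} is lowest.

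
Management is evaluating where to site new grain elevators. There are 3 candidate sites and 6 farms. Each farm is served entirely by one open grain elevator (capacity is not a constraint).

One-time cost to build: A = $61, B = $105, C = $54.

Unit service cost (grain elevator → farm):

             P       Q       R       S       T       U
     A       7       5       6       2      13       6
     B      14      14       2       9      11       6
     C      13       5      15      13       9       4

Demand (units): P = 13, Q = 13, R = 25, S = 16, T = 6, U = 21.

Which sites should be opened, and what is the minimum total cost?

For any fixed open set, each farm goes to its cheapest open site; total = fixed + service.
{A, C}: P→A 7·13=91, Q→A 5·13=65, R→A 6·25=150, S→A 2·16=32, T→C 9·6=54, U→C 4·21=84. Service 476; fixed 115; total 591.
{A, B}: service 430 + fixed 166 = 596
{A, B, C}: service 376 + fixed 220 = 596
{C}: P→C 13·13=169, Q→C 5·13=65, R→C 15·25=375, S→C 13·16=208, T→C 9·6=54, U→C 4·21=84. Service 955; fixed 54; total 1009.
No other subset beats 591.

Open A and C; minimum total cost 591.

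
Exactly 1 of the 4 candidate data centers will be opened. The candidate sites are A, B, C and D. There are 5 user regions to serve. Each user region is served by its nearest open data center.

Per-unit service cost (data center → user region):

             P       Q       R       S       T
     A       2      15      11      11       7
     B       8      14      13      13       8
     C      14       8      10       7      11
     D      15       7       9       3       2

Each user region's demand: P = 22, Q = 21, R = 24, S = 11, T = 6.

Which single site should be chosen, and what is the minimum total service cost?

With exactly 1 open, each user region uses its cheapest among the chosen.
{D}: P→D 15·22=330, Q→D 7·21=147, R→D 9·24=216, S→D 3·11=33, T→D 2·6=12. Service cost 738.
{A}: service cost 786
{C}: service cost 859
Among all 4 size-1 choices, {D} is lowest.

Choose D only; total service cost 738.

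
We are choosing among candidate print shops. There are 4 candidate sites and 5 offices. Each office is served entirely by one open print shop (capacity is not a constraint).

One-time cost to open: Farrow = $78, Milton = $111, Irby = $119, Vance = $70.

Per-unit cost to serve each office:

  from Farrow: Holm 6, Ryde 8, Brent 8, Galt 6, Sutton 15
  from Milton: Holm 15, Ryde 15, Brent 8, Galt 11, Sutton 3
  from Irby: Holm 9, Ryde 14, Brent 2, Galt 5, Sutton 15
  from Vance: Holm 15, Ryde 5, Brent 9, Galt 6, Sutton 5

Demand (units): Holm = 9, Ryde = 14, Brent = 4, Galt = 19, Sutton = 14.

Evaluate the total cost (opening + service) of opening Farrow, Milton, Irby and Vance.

Total cost: 647

Each office is assigned to its cheapest site among the open ones.
{Farrow, Milton, Irby, Vance}: Holm→Farrow 6·9=54, Ryde→Vance 5·14=70, Brent→Irby 2·4=8, Galt→Irby 5·19=95, Sutton→Milton 3·14=42. Service 269; fixed 378; total 647.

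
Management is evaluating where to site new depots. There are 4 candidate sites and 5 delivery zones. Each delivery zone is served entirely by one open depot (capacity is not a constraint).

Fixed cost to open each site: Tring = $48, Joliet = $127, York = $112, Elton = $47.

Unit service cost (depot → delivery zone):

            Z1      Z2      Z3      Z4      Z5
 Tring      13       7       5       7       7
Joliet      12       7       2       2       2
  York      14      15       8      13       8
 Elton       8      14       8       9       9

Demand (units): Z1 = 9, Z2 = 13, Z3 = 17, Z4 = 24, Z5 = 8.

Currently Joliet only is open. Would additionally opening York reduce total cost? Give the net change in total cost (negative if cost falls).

No — net change +112 (cost rises by 112).

Current service cost with {Joliet}: 297.
Adding York: each delivery zone re-picks its cheapest; new service cost 297, saving 0.
Extra fixed cost: 112. Net change = 112 − 0 = 112.
(Totals: 424 → 536.)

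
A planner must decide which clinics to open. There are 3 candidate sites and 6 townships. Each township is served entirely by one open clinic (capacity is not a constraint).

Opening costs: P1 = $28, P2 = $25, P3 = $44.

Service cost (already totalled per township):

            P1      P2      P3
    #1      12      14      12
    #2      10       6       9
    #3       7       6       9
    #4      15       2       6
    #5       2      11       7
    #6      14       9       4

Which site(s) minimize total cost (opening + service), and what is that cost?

Open P2 only; minimum total cost 73.

For any fixed open set, each township goes to its cheapest open site; total = fixed + service.
{P2}: #1→P2 14, #2→P2 6, #3→P2 6, #4→P2 2, #5→P2 11, #6→P2 9. Service 48; fixed 25; total 73.
{P1}: service 60 + fixed 28 = 88
{P1, P2}: #1→P1 12, #2→P2 6, #3→P2 6, #4→P2 2, #5→P1 2, #6→P2 9. Service 37; fixed 53; total 90.
{P1, P2, P3}: service 32 + fixed 97 = 129
(All 7 nonempty subsets were checked; P2 only is lowest.)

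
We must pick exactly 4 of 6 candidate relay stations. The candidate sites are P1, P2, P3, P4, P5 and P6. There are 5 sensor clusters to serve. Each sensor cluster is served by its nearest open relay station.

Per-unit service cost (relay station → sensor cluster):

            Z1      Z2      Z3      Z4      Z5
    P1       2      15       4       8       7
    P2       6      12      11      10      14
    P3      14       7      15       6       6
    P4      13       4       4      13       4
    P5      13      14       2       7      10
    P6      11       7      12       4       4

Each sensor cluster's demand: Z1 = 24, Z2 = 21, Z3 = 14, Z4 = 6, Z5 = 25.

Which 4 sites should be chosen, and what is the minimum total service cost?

Choose P1, P4, P5 and P6; total service cost 284.

With exactly 4 open, each sensor cluster uses its cheapest among the chosen.
{P1, P4, P5, P6}: Z1→P1 2·24=48, Z2→P4 4·21=84, Z3→P5 2·14=28, Z4→P6 4·6=24, Z5→P4 4·25=100. Service cost 284.
{P1, P3, P4, P5}: service cost 296
{P1, P2, P4, P5}: service cost 302
Among all 15 size-4 choices, {P1, P4, P5, P6} is lowest.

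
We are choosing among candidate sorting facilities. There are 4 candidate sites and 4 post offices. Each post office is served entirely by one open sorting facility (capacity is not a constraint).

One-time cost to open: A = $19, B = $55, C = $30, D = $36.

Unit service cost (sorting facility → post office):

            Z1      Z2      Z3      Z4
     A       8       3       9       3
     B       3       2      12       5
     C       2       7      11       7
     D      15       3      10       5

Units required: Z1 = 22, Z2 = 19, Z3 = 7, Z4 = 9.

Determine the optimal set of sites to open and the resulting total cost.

For any fixed open set, each post office goes to its cheapest open site; total = fixed + service.
{A, C}: Z1→C 2·22=44, Z2→A 3·19=57, Z3→A 9·7=63, Z4→A 3·9=27. Service 191; fixed 49; total 240.
{A, B}: service 194 + fixed 74 = 268
{A, B, C}: service 172 + fixed 104 = 276
{A, B, C, D}: Z1→C 2·22=44, Z2→B 2·19=38, Z3→A 9·7=63, Z4→A 3·9=27. Service 172; fixed 140; total 312.
(All 15 nonempty subsets were checked; A and C is lowest.)

Open A and C; minimum total cost 240.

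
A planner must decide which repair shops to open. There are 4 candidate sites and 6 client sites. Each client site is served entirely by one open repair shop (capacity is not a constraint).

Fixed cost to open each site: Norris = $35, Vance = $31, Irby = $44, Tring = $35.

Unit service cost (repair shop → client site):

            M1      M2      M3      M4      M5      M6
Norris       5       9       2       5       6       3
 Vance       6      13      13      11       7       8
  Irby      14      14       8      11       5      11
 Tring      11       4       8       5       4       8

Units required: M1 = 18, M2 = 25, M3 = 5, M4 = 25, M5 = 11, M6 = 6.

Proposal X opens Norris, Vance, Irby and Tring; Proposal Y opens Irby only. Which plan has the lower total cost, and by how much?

Proposal X is cheaper by 550.

Proposal X: {Norris, Vance, Irby, Tring}: M1→Norris 5·18=90, M2→Tring 4·25=100, M3→Norris 2·5=10, M4→Norris 5·25=125, M5→Tring 4·11=44, M6→Norris 3·6=18. Service 387; fixed 145; total 532.
Proposal Y: {Irby}: M1→Irby 14·18=252, M2→Irby 14·25=350, M3→Irby 8·5=40, M4→Irby 11·25=275, M5→Irby 5·11=55, M6→Irby 11·6=66. Service 1038; fixed 44; total 1082.
Difference: |532 − 1082| = 550.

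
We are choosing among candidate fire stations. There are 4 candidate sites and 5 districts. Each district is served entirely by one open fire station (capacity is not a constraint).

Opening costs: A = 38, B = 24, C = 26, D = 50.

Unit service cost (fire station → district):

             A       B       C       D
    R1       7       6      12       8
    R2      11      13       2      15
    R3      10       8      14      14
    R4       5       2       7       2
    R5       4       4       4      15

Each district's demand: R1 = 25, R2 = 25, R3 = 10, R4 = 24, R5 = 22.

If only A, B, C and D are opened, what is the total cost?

Each district is assigned to its cheapest site among the open ones.
{A, B, C, D}: R1→B 6·25=150, R2→C 2·25=50, R3→B 8·10=80, R4→B 2·24=48, R5→A 4·22=88. Service 416; fixed 138; total 554.

Total cost: 554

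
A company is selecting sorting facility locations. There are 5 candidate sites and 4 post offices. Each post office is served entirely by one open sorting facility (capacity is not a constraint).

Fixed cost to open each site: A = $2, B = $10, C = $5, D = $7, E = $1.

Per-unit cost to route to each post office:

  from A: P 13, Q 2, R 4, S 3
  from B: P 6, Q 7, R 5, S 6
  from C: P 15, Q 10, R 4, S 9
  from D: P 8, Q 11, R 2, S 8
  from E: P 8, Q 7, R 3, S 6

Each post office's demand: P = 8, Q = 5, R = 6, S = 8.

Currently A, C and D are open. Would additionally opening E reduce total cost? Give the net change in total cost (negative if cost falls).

Current service cost with {A, C, D}: 110.
Adding E: each post office re-picks its cheapest; new service cost 110, saving 0.
Extra fixed cost: 1. Net change = 1 − 0 = 1.
(Totals: 124 → 125.)

No — net change +1 (cost rises by 1).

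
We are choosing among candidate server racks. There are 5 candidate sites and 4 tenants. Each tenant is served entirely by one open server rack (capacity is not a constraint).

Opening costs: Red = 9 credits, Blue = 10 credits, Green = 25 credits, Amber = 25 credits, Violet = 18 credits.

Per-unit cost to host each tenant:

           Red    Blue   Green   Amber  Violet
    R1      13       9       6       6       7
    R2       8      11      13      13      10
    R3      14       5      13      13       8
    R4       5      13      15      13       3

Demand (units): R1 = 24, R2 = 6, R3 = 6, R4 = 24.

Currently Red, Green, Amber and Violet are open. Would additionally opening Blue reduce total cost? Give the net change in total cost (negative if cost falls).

Yes — net change −8 (cost falls by 8).

Current service cost with {Red, Green, Amber, Violet}: 312.
Adding Blue: each tenant re-picks its cheapest; new service cost 294, saving 18.
Extra fixed cost: 10. Net change = 10 − 18 = -8.
(Totals: 389 → 381.)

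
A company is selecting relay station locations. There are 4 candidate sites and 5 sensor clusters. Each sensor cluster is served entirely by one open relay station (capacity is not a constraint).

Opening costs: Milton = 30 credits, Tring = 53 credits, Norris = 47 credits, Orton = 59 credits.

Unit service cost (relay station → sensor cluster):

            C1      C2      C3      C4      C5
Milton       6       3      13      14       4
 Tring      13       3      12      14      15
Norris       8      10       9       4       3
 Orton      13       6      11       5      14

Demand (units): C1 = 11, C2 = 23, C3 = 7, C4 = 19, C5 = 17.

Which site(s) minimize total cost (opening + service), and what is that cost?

Open Milton and Norris; minimum total cost 402.

For any fixed open set, each sensor cluster goes to its cheapest open site; total = fixed + service.
{Milton, Norris}: C1→Milton 6·11=66, C2→Milton 3·23=69, C3→Norris 9·7=63, C4→Norris 4·19=76, C5→Norris 3·17=51. Service 325; fixed 77; total 402.
{Tring, Norris}: service 347 + fixed 100 = 447
{Milton, Tring, Norris}: C1→Milton 6·11=66, C2→Milton 3·23=69, C3→Norris 9·7=63, C4→Norris 4·19=76, C5→Norris 3·17=51. Service 325; fixed 130; total 455.
{Milton, Tring, Norris, Orton}: service 325 + fixed 189 = 514
No other subset beats 402.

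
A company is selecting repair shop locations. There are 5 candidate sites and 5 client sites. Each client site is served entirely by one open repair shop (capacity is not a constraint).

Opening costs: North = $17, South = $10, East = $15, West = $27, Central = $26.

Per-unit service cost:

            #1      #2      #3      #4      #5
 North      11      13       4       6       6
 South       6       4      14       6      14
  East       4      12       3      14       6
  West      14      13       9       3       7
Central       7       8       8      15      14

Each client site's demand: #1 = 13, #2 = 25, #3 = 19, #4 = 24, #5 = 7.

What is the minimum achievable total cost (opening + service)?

For any fixed open set, each client site goes to its cheapest open site; total = fixed + service.
{South, East, West}: #1→East 4·13=52, #2→South 4·25=100, #3→East 3·19=57, #4→West 3·24=72, #5→East 6·7=42. Service 323; fixed 52; total 375.
{North, South, East, West}: service 323 + fixed 69 = 392
{South, East, West, Central}: service 323 + fixed 78 = 401
{North, South, East, West, Central}: #1→East 4·13=52, #2→South 4·25=100, #3→East 3·19=57, #4→West 3·24=72, #5→North 6·7=42. Service 323; fixed 95; total 418.
No other subset beats 375.

Minimum total cost: 375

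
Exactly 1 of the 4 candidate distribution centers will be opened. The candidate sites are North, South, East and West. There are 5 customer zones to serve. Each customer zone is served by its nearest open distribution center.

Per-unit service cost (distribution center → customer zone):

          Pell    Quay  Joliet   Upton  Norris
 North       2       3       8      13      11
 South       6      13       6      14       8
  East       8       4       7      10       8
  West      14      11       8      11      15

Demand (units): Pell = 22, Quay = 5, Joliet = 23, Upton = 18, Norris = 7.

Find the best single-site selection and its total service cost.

Choose North only; total service cost 554.

With exactly 1 open, each customer zone uses its cheapest among the chosen.
{North}: Pell→North 2·22=44, Quay→North 3·5=15, Joliet→North 8·23=184, Upton→North 13·18=234, Norris→North 11·7=77. Service cost 554.
{East}: service cost 593
{South}: service cost 643
Among all 4 size-1 choices, {North} is lowest.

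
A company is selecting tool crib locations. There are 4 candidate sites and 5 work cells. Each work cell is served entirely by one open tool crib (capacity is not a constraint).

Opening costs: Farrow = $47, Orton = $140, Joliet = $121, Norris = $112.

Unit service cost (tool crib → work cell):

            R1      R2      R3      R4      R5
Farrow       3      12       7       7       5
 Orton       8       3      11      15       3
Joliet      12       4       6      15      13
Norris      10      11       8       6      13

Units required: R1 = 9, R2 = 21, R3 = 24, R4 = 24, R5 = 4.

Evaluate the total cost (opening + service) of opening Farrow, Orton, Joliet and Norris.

Total cost: 810

Each work cell is assigned to its cheapest site among the open ones.
{Farrow, Orton, Joliet, Norris}: R1→Farrow 3·9=27, R2→Orton 3·21=63, R3→Joliet 6·24=144, R4→Norris 6·24=144, R5→Orton 3·4=12. Service 390; fixed 420; total 810.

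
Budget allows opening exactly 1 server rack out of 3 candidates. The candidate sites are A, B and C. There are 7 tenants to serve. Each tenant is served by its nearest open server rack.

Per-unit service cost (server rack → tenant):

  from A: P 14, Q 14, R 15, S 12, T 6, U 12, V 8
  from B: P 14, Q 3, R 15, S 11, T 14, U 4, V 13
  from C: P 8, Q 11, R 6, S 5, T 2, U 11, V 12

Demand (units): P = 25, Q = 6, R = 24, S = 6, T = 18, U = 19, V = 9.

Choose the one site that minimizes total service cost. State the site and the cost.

Choose C only; total service cost 793.

With exactly 1 open, each tenant uses its cheapest among the chosen.
{C}: P→C 8·25=200, Q→C 11·6=66, R→C 6·24=144, S→C 5·6=30, T→C 2·18=36, U→C 11·19=209, V→C 12·9=108. Service cost 793.
{B}: service cost 1239
{A}: service cost 1274
Among all 3 size-1 choices, {C} is lowest.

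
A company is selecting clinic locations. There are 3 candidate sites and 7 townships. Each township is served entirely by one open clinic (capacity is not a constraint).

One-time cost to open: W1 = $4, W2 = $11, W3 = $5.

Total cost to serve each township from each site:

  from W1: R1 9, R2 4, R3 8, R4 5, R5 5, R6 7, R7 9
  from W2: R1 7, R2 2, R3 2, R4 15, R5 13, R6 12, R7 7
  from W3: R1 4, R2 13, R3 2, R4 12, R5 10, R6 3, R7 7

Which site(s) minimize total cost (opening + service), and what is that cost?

Open W1 and W3; minimum total cost 39.

For any fixed open set, each township goes to its cheapest open site; total = fixed + service.
{W1, W3}: R1→W3 4, R2→W1 4, R3→W3 2, R4→W1 5, R5→W1 5, R6→W3 3, R7→W3 7. Service 30; fixed 9; total 39.
{W1, W2, W3}: service 28 + fixed 20 = 48
{W1, W2}: R1→W2 7, R2→W2 2, R3→W2 2, R4→W1 5, R5→W1 5, R6→W1 7, R7→W2 7. Service 35; fixed 15; total 50.
{W1}: service 47 + fixed 4 = 51
No other subset beats 39.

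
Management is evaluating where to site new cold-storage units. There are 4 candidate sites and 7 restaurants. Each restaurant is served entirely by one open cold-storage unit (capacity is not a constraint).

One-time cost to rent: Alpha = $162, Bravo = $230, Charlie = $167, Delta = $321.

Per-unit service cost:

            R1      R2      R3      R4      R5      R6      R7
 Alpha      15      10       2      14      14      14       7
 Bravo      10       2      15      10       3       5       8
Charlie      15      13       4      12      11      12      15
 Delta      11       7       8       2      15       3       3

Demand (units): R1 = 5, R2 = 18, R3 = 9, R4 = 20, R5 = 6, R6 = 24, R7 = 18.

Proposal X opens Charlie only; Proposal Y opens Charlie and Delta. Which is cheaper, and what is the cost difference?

Proposal Y is cheaper by 439.

Proposal X: {Charlie}: R1→Charlie 15·5=75, R2→Charlie 13·18=234, R3→Charlie 4·9=36, R4→Charlie 12·20=240, R5→Charlie 11·6=66, R6→Charlie 12·24=288, R7→Charlie 15·18=270. Service 1209; fixed 167; total 1376.
Proposal Y: {Charlie, Delta}: R1→Delta 11·5=55, R2→Delta 7·18=126, R3→Charlie 4·9=36, R4→Delta 2·20=40, R5→Charlie 11·6=66, R6→Delta 3·24=72, R7→Delta 3·18=54. Service 449; fixed 488; total 937.
Difference: |1376 − 937| = 439.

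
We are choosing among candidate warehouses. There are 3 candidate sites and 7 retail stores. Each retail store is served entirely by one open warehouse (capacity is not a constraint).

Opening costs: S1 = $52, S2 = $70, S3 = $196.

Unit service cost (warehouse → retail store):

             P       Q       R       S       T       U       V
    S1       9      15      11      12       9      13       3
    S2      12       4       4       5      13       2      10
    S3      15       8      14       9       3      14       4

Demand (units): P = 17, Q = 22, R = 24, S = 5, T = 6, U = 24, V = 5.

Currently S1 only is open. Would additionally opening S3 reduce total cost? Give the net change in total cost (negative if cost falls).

Current service cost with {S1}: 1188.
Adding S3: each retail store re-picks its cheapest; new service cost 983, saving 205.
Extra fixed cost: 196. Net change = 196 − 205 = -9.
(Totals: 1240 → 1231.)

Yes — net change −9 (cost falls by 9).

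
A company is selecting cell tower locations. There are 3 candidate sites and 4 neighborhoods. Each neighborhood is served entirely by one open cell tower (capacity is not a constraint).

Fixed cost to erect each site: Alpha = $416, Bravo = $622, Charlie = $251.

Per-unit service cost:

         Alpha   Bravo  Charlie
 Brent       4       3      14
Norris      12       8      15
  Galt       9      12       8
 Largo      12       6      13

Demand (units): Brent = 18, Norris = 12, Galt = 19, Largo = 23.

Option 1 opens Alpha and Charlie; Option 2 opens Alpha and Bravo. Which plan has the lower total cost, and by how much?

Option 1: {Alpha, Charlie}: Brent→Alpha 4·18=72, Norris→Alpha 12·12=144, Galt→Charlie 8·19=152, Largo→Alpha 12·23=276. Service 644; fixed 667; total 1311.
Option 2: {Alpha, Bravo}: Brent→Bravo 3·18=54, Norris→Bravo 8·12=96, Galt→Alpha 9·19=171, Largo→Bravo 6·23=138. Service 459; fixed 1038; total 1497.
Difference: |1311 − 1497| = 186.

Option 1 is cheaper by 186.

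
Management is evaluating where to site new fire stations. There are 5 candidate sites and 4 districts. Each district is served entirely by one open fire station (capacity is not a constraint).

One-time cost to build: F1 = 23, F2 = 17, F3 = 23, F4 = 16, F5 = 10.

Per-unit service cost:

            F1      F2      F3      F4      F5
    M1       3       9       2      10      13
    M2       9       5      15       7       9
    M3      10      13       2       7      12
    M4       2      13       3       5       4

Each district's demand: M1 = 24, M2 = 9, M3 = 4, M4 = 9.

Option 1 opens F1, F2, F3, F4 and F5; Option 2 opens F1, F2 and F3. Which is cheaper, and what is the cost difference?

Option 2 is cheaper by 26.

Option 1: {F1, F2, F3, F4, F5}: M1→F3 2·24=48, M2→F2 5·9=45, M3→F3 2·4=8, M4→F1 2·9=18. Service 119; fixed 89; total 208.
Option 2: {F1, F2, F3}: M1→F3 2·24=48, M2→F2 5·9=45, M3→F3 2·4=8, M4→F1 2·9=18. Service 119; fixed 63; total 182.
Difference: |208 − 182| = 26.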